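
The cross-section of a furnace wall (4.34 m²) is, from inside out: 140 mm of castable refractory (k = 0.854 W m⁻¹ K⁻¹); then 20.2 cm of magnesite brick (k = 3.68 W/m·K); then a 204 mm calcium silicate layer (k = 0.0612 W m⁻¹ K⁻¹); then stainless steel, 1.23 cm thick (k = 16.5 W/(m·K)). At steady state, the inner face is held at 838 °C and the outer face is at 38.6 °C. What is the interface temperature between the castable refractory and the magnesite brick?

Treat each layer as a resistance in series:
  R_castable refractory = L/(kA) = 0.140/(0.854·4.34) = 0.03777 K/W
  R_magnesite brick = L/(kA) = 0.202/(3.68·4.34) = 0.01265 K/W
  R_calcium silicate = L/(kA) = 0.204/(0.0612·4.34) = 0.7680 K/W
  R_stainless steel = L/(kA) = 0.0123/(16.5·4.34) = 1.718×10^-4 K/W
ΣR = 0.03777 + 0.01265 + 0.7680 + 1.718×10^-4 = 0.8186 K/W
Q = ΔT/ΣR = (838 °C − 38.6 °C)/0.8186 = 976.5 W
From the inner boundary to the castable refractory/magnesite brick interface, ΣR_partial = 0.03777 K/W.
T_interface = T_in − Q·ΣR_partial = 838 °C − (976.5)(0.03777) = 801 °C

T = 801 °C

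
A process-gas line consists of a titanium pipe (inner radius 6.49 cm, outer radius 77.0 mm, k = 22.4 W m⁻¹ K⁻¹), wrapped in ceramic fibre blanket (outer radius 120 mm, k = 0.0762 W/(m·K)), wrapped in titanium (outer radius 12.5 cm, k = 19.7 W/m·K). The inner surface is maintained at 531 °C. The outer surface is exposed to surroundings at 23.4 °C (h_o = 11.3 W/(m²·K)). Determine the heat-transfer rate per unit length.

Resistance network (inner→outer):
  R'_titanium = ln(0.0770/0.0649)/(2πk) = 0.1710/(2π·22.4) = 0.001215 m·K/W
  R'_ceramic fibre blanket = ln(0.120/0.0770)/(2πk) = 0.4437/(2π·0.0762) = 0.9267 m·K/W
  R'_titanium = ln(0.125/0.120)/(2πk) = 0.04082/(2π·19.7) = 3.298×10^-4 m·K/W
  R'_conv,out = 1/(2πr h) = 1/(2π·0.125·11.3) = 0.1127 m·K/W
ΣR = 0.001215 + 0.9267 + 3.298×10^-4 + 0.1127 = 1.041 m·K/W
Q' = ΔT/ΣR = (531 °C − 23.4 °C)/1.041 = 488 W/m

Q' = 488 W/m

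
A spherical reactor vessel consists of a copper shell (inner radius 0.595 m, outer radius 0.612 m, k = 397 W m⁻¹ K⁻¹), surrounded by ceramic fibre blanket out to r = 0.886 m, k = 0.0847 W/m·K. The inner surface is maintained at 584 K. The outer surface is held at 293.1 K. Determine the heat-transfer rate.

Q = 613 W

Treat each layer as a resistance in series:
  R_copper = (1/0.595 − 1/0.612)/(4πk) = 0.04669/(4π·397) = 9.358×10^-6 K/W
  R_ceramic fibre blanket = (1/0.612 − 1/0.886)/(4πk) = 0.5053/(4π·0.0847) = 0.4748 K/W
ΣR = 9.358×10^-6 + 0.4748 = 0.4748 K/W
Q = ΔT/ΣR = (584 K − 293.1 K)/0.4748 = 613 W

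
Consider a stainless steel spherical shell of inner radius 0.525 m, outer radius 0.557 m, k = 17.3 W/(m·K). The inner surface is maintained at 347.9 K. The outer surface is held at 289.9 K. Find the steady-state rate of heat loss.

Q = 4πk·ΔT/(1/r₁ − 1/r₂) = 4π × 17.3 × 58 / (1/0.525 − 1/0.557) = 1.15×10^5 W

Q = 115 kW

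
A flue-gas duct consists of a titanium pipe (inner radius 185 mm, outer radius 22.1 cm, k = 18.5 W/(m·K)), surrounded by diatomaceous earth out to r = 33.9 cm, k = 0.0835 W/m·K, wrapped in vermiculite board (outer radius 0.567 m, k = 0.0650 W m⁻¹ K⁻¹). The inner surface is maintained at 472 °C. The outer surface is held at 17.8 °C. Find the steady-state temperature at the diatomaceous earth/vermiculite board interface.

Series thermal resistances, inner to outer:
  R'_titanium = ln(0.221/0.185)/(2πk) = 0.1778/(2π·18.5) = 0.001530 m·K/W
  R'_diatomaceous earth = ln(0.339/0.221)/(2πk) = 0.4278/(2π·0.0835) = 0.8155 m·K/W
  R'_vermiculite board = ln(0.567/0.339)/(2πk) = 0.5144/(2π·0.0650) = 1.259 m·K/W
ΣR = 0.001530 + 0.8155 + 1.259 = 2.076 m·K/W
Q' = ΔT/ΣR = (472 °C − 17.8 °C)/2.076 = 218.8 W/m
From the inner boundary to the diatomaceous earth/vermiculite board interface, ΣR_partial = 0.8170 m·K/W.
T_interface = T_in − Q'·ΣR_partial = 472 °C − (218.8)(0.8170) = 293 °C

T = 293 °C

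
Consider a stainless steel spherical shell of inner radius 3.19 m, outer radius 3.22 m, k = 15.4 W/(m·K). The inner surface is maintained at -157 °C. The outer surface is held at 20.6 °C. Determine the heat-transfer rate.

Q = 11800 kW

Q = 4πk·ΔT/(1/r₁ − 1/r₂) = 4π × 15.4 × 177.6 / (1/3.19 − 1/3.22) = 1.18×10^7 W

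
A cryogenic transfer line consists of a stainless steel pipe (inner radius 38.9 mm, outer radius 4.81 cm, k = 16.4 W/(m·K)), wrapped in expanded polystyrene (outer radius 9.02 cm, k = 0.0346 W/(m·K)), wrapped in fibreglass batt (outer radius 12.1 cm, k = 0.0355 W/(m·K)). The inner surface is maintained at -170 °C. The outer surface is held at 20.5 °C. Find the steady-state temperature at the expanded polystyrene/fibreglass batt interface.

Treat each layer as a resistance in series:
  R'_stainless steel = ln(0.0481/0.0389)/(2πk) = 0.2123/(2π·16.4) = 0.002060 m·K/W
  R'_expanded polystyrene = ln(0.0902/0.0481)/(2πk) = 0.6287/(2π·0.0346) = 2.892 m·K/W
  R'_fibreglass batt = ln(0.121/0.0902)/(2πk) = 0.2938/(2π·0.0355) = 1.317 m·K/W
ΣR = 0.002060 + 2.892 + 1.317 = 4.211 m·K/W
Q' = ΔT/ΣR = (-170 °C − 20.5 °C)/4.211 = -45.24 W/m
From the inner boundary to the expanded polystyrene/fibreglass batt interface, ΣR_partial = 2.894 m·K/W.
T_interface = T_in − Q'·ΣR_partial = -170 °C − (-45.24)(2.894) = -39.1 °C

T = -39.1 °C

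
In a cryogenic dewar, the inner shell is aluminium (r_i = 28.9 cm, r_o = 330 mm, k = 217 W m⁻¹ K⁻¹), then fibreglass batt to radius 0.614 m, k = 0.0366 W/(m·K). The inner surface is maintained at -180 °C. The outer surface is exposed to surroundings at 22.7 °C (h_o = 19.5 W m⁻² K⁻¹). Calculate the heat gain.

Q = 66.3 W

Resistance network (inner→outer):
  R_aluminium = (1/0.289 − 1/0.330)/(4πk) = 0.4299/(4π·217) = 1.577×10^-4 K/W
  R_fibreglass batt = (1/0.330 − 1/0.614)/(4πk) = 1.402/(4π·0.0366) = 3.048 K/W
  R_conv,out = 1/(4πr²h) = 1/(4π·0.614²·19.5) = 0.01082 K/W
ΣR = 1.577×10^-4 + 3.048 + 0.01082 = 3.059 K/W
Q = ΔT/ΣR = (-180 °C − 22.7 °C)/3.059 = -66.3 W
(Negative Q ⇒ heat flows inward; heat gain = 66.3 W.)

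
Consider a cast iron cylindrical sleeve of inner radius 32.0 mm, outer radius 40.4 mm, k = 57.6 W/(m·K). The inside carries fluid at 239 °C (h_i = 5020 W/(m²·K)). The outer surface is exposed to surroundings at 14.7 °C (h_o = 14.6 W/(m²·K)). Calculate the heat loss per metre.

Resistance network (inner→outer):
  R'_conv,in = 1/(2πr h) = 1/(2π·0.0320·5020) = 9.908×10^-4 m·K/W
  R'_cast iron = ln(0.0404/0.0320)/(2πk) = 0.2331/(2π·57.6) = 6.441×10^-4 m·K/W
  R'_conv,out = 1/(2πr h) = 1/(2π·0.0404·14.6) = 0.2698 m·K/W
ΣR = 9.908×10^-4 + 6.441×10^-4 + 0.2698 = 0.2714 m·K/W
Q' = ΔT/ΣR = (239 °C − 14.7 °C)/0.2714 = 826 W/m

Q' = 826 W/m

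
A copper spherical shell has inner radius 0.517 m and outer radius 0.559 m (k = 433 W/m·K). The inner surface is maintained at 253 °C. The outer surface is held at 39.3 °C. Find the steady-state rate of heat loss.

Q = 4πk·ΔT/(1/r₁ − 1/r₂) = 4π × 433 × 213.7 / (1/0.517 − 1/0.559) = 8.00×10^6 W

Q = 8.00×10^6 W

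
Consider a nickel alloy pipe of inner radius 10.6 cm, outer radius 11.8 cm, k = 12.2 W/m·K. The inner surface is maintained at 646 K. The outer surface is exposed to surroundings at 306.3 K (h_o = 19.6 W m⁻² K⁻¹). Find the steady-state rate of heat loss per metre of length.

Q' = 4840 W/m

Series thermal resistances, inner to outer:
  R'_nickel alloy = ln(0.118/0.106)/(2πk) = 0.1072/(2π·12.2) = 0.001399 m·K/W
  R'_conv,out = 1/(2πr h) = 1/(2π·0.118·19.6) = 0.06881 m·K/W
ΣR = 0.001399 + 0.06881 = 0.07021 m·K/W
Q' = ΔT/ΣR = (646 K − 306.3 K)/0.07021 = 4840 W/m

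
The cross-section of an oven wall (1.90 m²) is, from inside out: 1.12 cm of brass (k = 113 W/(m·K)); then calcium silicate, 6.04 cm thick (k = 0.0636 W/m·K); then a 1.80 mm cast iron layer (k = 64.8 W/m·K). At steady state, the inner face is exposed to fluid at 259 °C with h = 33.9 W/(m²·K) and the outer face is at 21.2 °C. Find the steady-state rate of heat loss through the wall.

Q = 461 W

Treat each layer as a resistance in series:
  R_conv,in = 1/(hA) = 1/(33.9·1.90) = 0.01553 K/W
  R_brass = L/(kA) = 0.0112/(113·1.90) = 5.217×10^-5 K/W
  R_calcium silicate = L/(kA) = 0.0604/(0.0636·1.90) = 0.4998 K/W
  R_cast iron = L/(kA) = 0.00180/(64.8·1.90) = 1.462×10^-5 K/W
ΣR = 0.01553 + 5.217×10^-5 + 0.4998 + 1.462×10^-5 = 0.5154 K/W
Q = ΔT/ΣR = (259 °C − 21.2 °C)/0.5154 = 461 W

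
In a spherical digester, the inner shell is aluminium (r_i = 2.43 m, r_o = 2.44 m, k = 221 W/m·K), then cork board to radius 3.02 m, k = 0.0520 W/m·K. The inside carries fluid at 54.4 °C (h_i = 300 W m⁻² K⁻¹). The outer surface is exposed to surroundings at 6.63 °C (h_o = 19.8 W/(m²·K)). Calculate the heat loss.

Treat each layer as a resistance in series:
  R_conv,in = 1/(4πr²h) = 1/(4π·2.43²·300) = 4.492×10^-5 K/W
  R_aluminium = (1/2.43 − 1/2.44)/(4πk) = 0.001687/(4π·221) = 6.073×10^-7 K/W
  R_cork board = (1/2.44 − 1/3.02)/(4πk) = 0.07871/(4π·0.0520) = 0.1205 K/W
  R_conv,out = 1/(4πr²h) = 1/(4π·3.02²·19.8) = 4.407×10^-4 K/W
ΣR = 4.492×10^-5 + 6.073×10^-7 + 0.1205 + 4.407×10^-4 = 0.1210 K/W
Q = ΔT/ΣR = (54.4 °C − 6.63 °C)/0.1210 = 395 W

Q = 395 W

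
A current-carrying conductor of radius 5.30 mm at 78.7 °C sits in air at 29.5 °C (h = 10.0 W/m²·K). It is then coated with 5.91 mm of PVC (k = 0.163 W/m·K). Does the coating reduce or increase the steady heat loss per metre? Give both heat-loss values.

Critical radius for a cylinder: r_cr = k/h = 0.0163 m = 1.63 cm.
Outer radius after coating: r₂ = 0.00530 + 0.00591 = 0.01121 m.
Since r₁ < r_cr and r₂ ≤ r_cr, the coating moves toward the maximum at r_cr — heat loss rises.
Bare: R = 1/(2πr₁h) = 3.003 m·K/W; Q = 49.2/3.003 = 16.4 W/m.
Coated: R = R_cond + R_conv = 2.151 m·K/W; Q = 49.2/2.151 = 22.9 W/m.

increases: 16.4 → 22.9 W/m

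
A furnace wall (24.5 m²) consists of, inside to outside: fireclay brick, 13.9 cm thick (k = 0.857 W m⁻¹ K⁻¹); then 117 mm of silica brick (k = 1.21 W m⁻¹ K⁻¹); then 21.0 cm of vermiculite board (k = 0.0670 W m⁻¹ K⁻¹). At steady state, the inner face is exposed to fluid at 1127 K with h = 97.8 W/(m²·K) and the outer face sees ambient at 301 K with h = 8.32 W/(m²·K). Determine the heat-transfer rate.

Q = 5.74 kW

Series thermal resistances, inner to outer:
  R_conv,in = 1/(hA) = 1/(97.8·24.5) = 4.173×10^-4 K/W
  R_fireclay brick = L/(kA) = 0.139/(0.857·24.5) = 0.006620 K/W
  R_silica brick = L/(kA) = 0.117/(1.21·24.5) = 0.003947 K/W
  R_vermiculite board = L/(kA) = 0.210/(0.0670·24.5) = 0.1279 K/W
  R_conv,out = 1/(hA) = 1/(8.32·24.5) = 0.004906 K/W
ΣR = 4.173×10^-4 + 0.006620 + 0.003947 + 0.1279 + 0.004906 = 0.1438 K/W
Q = ΔT/ΣR = (1127 K − 301 K)/0.1438 = 5740 W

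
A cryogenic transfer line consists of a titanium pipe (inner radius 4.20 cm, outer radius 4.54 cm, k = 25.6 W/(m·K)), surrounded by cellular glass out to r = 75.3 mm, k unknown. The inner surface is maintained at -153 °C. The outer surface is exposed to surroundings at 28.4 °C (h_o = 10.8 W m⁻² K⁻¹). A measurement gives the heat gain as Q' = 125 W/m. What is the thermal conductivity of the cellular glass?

k = 0.0642 W/m·K

ΣR = ΔT/Q' = |-153 − 28.4|/125 = 1.451 m·K/W
Known resistances:
  R'_titanium = ln(0.0454/0.0420)/(2πk) = 0.07784/(2π·25.6) = 4.839×10^-4 m·K/W
  R'_conv,out = 1/(2πr h) = 1/(2π·0.0753·10.8) = 0.1957 m·K/W
R_cellular glass = ΣR − ΣR_known = 1.451 − 0.1962 = 1.255 m·K/W
ln(r₂/r₁)/(2πk) = 1.255 ⇒ k = 0.5060/(2π·1.255) = 0.0642 W/m·K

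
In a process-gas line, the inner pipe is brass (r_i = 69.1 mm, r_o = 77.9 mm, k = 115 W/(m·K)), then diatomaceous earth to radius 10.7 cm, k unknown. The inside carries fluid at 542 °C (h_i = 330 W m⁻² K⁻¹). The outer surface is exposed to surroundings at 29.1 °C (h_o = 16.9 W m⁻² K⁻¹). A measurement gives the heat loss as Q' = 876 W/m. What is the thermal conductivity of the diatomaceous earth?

k = 0.103 W/m·K

ΣR = ΔT/Q' = |542 − 29.1|/876 = 0.5855 m·K/W
Known resistances:
  R'_conv,in = 1/(2πr h) = 1/(2π·0.0691·330) = 0.006980 m·K/W
  R'_brass = ln(0.0779/0.0691)/(2πk) = 0.1199/(2π·115) = 1.659×10^-4 m·K/W
  R'_conv,out = 1/(2πr h) = 1/(2π·0.107·16.9) = 0.08801 m·K/W
R_diatomaceous earth = ΣR − ΣR_known = 0.5855 − 0.09516 = 0.4903 m·K/W
ln(r₂/r₁)/(2πk) = 0.4903 ⇒ k = 0.3174/(2π·0.4903) = 0.103 W/m·K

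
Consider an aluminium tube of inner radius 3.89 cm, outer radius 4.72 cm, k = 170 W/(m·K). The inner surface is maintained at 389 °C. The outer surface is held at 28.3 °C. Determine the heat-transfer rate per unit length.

Q' = 2πk·ΔT/ln(r₂/r₁) = 2π × 170 × 360.7 / ln(0.0472/0.0389) = 1.99×10^6 W/m

Q' = 1990 kW/m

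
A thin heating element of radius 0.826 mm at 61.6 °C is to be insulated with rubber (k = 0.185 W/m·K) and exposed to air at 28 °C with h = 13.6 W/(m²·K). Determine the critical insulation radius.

For a cylinder, r_cr = k_ins/h = 0.185/13.6 = 0.0136 m = 1.36 cm

r_cr = 1.36 cm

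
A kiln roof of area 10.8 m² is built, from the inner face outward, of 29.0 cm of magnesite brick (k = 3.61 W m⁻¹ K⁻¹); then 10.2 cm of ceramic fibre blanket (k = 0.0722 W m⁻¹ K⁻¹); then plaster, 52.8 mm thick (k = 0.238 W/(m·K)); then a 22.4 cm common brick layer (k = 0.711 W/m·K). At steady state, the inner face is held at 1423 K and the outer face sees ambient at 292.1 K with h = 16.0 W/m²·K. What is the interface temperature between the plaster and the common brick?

Treat each layer as a resistance in series:
  R_magnesite brick = L/(kA) = 0.290/(3.61·10.8) = 0.007438 K/W
  R_ceramic fibre blanket = L/(kA) = 0.102/(0.0722·10.8) = 0.1308 K/W
  R_plaster = L/(kA) = 0.0528/(0.238·10.8) = 0.02054 K/W
  R_common brick = L/(kA) = 0.224/(0.711·10.8) = 0.02917 K/W
  R_conv,out = 1/(hA) = 1/(16.0·10.8) = 0.005787 K/W
ΣR = 0.007438 + 0.1308 + 0.02054 + 0.02917 + 0.005787 = 0.1937 K/W
Q = ΔT/ΣR = (1423 K − 292.1 K)/0.1937 = 5838 W
From the inner boundary to the plaster/common brick interface, ΣR_partial = 0.1588 K/W.
T_interface = T_in − Q·ΣR_partial = 1423 K − (5838)(0.1588) = 496 K

T = 496 K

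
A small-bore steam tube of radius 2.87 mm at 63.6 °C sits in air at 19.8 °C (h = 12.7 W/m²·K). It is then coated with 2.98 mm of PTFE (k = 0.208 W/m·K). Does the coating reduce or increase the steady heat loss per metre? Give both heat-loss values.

increases: 10.0 → 16.3 W/m

Critical radius for a cylinder: r_cr = k/h = 0.0164 m = 1.64 cm.
Outer radius after coating: r₂ = 0.00287 + 0.00298 = 0.00585 m.
Since r₁ < r_cr and r₂ ≤ r_cr, the coating moves toward the maximum at r_cr — heat loss rises.
Bare: R = 1/(2πr₁h) = 4.367 m·K/W; Q = 43.8/4.367 = 10.0 W/m.
Coated: R = R_cond + R_conv = 2.687 m·K/W; Q = 43.8/2.687 = 16.3 W/m.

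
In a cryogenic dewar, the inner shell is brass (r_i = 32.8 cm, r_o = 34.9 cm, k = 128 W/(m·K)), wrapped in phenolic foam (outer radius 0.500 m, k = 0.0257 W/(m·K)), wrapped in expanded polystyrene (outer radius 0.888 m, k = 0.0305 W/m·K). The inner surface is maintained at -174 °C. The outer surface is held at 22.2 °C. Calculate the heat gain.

Treat each layer as a resistance in series:
  R_brass = (1/0.328 − 1/0.349)/(4πk) = 0.1835/(4π·128) = 1.141×10^-4 K/W
  R_phenolic foam = (1/0.349 − 1/0.500)/(4πk) = 0.8653/(4π·0.0257) = 2.679 K/W
  R_expanded polystyrene = (1/0.500 − 1/0.888)/(4πk) = 0.8739/(4π·0.0305) = 2.280 K/W
ΣR = 1.141×10^-4 + 2.679 + 2.280 = 4.959 K/W
Q = ΔT/ΣR = (-174 °C − 22.2 °C)/4.959 = -39.6 W
(Negative Q ⇒ heat flows inward; heat gain = 39.6 W.)

Q = 39.6 W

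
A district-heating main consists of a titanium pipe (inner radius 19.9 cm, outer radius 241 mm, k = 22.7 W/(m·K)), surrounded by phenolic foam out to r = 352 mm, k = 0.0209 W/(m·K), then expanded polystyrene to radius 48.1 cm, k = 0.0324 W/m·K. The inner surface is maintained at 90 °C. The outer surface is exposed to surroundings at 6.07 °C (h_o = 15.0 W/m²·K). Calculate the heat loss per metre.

Treat each layer as a resistance in series:
  R'_titanium = ln(0.241/0.199)/(2πk) = 0.1915/(2π·22.7) = 0.001343 m·K/W
  R'_phenolic foam = ln(0.352/0.241)/(2πk) = 0.3788/(2π·0.0209) = 2.885 m·K/W
  R'_expanded polystyrene = ln(0.481/0.352)/(2πk) = 0.3122/(2π·0.0324) = 1.534 m·K/W
  R'_conv,out = 1/(2πr h) = 1/(2π·0.481·15.0) = 0.02206 m·K/W
ΣR = 0.001343 + 2.885 + 1.534 + 0.02206 = 4.442 m·K/W
Q' = ΔT/ΣR = (90 °C − 6.07 °C)/4.442 = 18.9 W/m

Q' = 18.9 W/m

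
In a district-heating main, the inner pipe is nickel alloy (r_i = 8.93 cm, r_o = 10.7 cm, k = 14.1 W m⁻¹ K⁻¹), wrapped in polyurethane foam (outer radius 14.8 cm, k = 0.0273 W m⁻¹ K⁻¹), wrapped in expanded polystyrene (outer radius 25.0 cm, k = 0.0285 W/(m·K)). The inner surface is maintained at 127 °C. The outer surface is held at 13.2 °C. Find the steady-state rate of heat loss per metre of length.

Series thermal resistances, inner to outer:
  R'_nickel alloy = ln(0.107/0.0893)/(2πk) = 0.1808/(2π·14.1) = 0.002041 m·K/W
  R'_polyurethane foam = ln(0.148/0.107)/(2πk) = 0.3244/(2π·0.0273) = 1.891 m·K/W
  R'_expanded polystyrene = ln(0.250/0.148)/(2πk) = 0.5242/(2π·0.0285) = 2.928 m·K/W
ΣR = 0.002041 + 1.891 + 2.928 = 4.821 m·K/W
Q' = ΔT/ΣR = (127 °C − 13.2 °C)/4.821 = 23.6 W/m

Q' = 23.6 W/m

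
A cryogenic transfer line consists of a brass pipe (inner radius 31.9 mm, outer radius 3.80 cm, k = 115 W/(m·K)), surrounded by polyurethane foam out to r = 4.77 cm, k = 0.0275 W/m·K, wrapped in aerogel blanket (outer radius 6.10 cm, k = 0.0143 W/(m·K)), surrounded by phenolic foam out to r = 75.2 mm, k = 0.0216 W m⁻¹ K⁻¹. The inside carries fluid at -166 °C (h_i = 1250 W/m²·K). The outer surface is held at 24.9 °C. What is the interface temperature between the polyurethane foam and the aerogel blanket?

T = -121 °C

Treat each layer as a resistance in series:
  R'_conv,in = 1/(2πr h) = 1/(2π·0.0319·1250) = 0.003991 m·K/W
  R'_brass = ln(0.0380/0.0319)/(2πk) = 0.1750/(2π·115) = 2.422×10^-4 m·K/W
  R'_polyurethane foam = ln(0.0477/0.0380)/(2πk) = 0.2273/(2π·0.0275) = 1.316 m·K/W
  R'_aerogel blanket = ln(0.0610/0.0477)/(2πk) = 0.2459/(2π·0.0143) = 2.737 m·K/W
  R'_phenolic foam = ln(0.0752/0.0610)/(2πk) = 0.2093/(2π·0.0216) = 1.542 m·K/W
ΣR = 0.003991 + 2.422×10^-4 + 1.316 + 2.737 + 1.542 = 5.599 m·K/W
Q' = ΔT/ΣR = (-166 °C − 24.9 °C)/5.599 = -34.10 W/m
From the inner boundary to the polyurethane foam/aerogel blanket interface, ΣR_partial = 1.320 m·K/W.
T_interface = T_in − Q'·ΣR_partial = -166 °C − (-34.10)(1.320) = -121 °C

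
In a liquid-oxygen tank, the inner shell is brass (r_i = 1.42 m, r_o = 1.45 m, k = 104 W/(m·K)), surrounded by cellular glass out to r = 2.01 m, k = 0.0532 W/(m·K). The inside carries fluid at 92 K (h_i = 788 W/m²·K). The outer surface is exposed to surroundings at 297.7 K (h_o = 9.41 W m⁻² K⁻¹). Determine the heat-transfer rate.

Q = 710 W

Resistance network (inner→outer):
  R_conv,in = 1/(4πr²h) = 1/(4π·1.42²·788) = 5.008×10^-5 K/W
  R_brass = (1/1.42 − 1/1.45)/(4πk) = 0.01457/(4π·104) = 1.115×10^-5 K/W
  R_cellular glass = (1/1.45 − 1/2.01)/(4πk) = 0.1921/(4π·0.0532) = 0.2874 K/W
  R_conv,out = 1/(4πr²h) = 1/(4π·2.01²·9.41) = 0.002093 K/W
ΣR = 5.008×10^-5 + 1.115×10^-5 + 0.2874 + 0.002093 = 0.2896 K/W
Q = ΔT/ΣR = (92 K − 297.7 K)/0.2896 = -710 W
(Negative Q ⇒ heat flows inward; heat gain = 710 W.)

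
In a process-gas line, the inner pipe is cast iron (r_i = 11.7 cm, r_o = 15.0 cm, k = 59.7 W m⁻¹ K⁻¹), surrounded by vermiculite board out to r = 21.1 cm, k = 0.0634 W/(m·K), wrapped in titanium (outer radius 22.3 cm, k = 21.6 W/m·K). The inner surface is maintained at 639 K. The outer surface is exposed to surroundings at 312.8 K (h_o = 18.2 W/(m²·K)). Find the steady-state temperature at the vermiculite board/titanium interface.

T = 327.2 K

Series thermal resistances, inner to outer:
  R'_cast iron = ln(0.150/0.117)/(2πk) = 0.2485/(2π·59.7) = 6.624×10^-4 m·K/W
  R'_vermiculite board = ln(0.211/0.150)/(2πk) = 0.3412/(2π·0.0634) = 0.8566 m·K/W
  R'_titanium = ln(0.223/0.211)/(2πk) = 0.05531/(2π·21.6) = 4.076×10^-4 m·K/W
  R'_conv,out = 1/(2πr h) = 1/(2π·0.223·18.2) = 0.03921 m·K/W
ΣR = 6.624×10^-4 + 0.8566 + 4.076×10^-4 + 0.03921 = 0.8969 m·K/W
Q' = ΔT/ΣR = (639 K − 312.8 K)/0.8969 = 363.7 W/m
From the inner boundary to the vermiculite board/titanium interface, ΣR_partial = 0.8573 m·K/W.
T_interface = T_in − Q'·ΣR_partial = 639 K − (363.7)(0.8573) = 327.2 K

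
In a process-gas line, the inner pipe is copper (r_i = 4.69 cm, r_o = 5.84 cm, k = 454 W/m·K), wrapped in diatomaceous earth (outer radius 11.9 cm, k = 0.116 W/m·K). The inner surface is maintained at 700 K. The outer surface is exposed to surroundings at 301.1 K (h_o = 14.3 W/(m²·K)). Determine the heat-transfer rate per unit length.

Series thermal resistances, inner to outer:
  R'_copper = ln(0.0584/0.0469)/(2πk) = 0.2193/(2π·454) = 7.688×10^-5 m·K/W
  R'_diatomaceous earth = ln(0.119/0.0584)/(2πk) = 0.7118/(2π·0.116) = 0.9766 m·K/W
  R'_conv,out = 1/(2πr h) = 1/(2π·0.119·14.3) = 0.09353 m·K/W
ΣR = 7.688×10^-5 + 0.9766 + 0.09353 = 1.070 m·K/W
Q' = ΔT/ΣR = (700 K − 301.1 K)/1.070 = 373 W/m

Q' = 373 W/m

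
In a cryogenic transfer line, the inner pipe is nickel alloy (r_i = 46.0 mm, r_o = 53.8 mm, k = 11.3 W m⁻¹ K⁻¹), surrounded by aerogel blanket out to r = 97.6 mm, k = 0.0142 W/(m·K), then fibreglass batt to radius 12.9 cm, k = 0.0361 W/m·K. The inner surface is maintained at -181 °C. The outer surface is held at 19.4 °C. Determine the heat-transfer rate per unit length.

Q' = 25.3 W/m

Treat each layer as a resistance in series:
  R'_nickel alloy = ln(0.0538/0.0460)/(2πk) = 0.1566/(2π·11.3) = 0.002206 m·K/W
  R'_aerogel blanket = ln(0.0976/0.0538)/(2πk) = 0.5956/(2π·0.0142) = 6.676 m·K/W
  R'_fibreglass batt = ln(0.129/0.0976)/(2πk) = 0.2789/(2π·0.0361) = 1.230 m·K/W
ΣR = 0.002206 + 6.676 + 1.230 = 7.908 m·K/W
Q' = ΔT/ΣR = (-181 °C − 19.4 °C)/7.908 = -25.3 W/m
(Negative Q' ⇒ heat flows inward; heat gain = 25.3 W/m.)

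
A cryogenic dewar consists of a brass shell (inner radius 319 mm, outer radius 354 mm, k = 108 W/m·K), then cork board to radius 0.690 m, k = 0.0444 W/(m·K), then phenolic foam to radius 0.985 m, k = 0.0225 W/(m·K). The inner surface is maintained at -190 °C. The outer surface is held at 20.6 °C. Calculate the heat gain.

Treat each layer as a resistance in series:
  R_brass = (1/0.319 − 1/0.354)/(4πk) = 0.3099/(4π·108) = 2.284×10^-4 K/W
  R_cork board = (1/0.354 − 1/0.690)/(4πk) = 1.376/(4π·0.0444) = 2.465 K/W
  R_phenolic foam = (1/0.690 − 1/0.985)/(4πk) = 0.4340/(4π·0.0225) = 1.535 K/W
ΣR = 2.284×10^-4 + 2.465 + 1.535 = 4.000 K/W
Q = ΔT/ΣR = (-190 °C − 20.6 °C)/4.000 = -52.6 W
(Negative Q ⇒ heat flows inward; heat gain = 52.6 W.)

Q = 52.6 W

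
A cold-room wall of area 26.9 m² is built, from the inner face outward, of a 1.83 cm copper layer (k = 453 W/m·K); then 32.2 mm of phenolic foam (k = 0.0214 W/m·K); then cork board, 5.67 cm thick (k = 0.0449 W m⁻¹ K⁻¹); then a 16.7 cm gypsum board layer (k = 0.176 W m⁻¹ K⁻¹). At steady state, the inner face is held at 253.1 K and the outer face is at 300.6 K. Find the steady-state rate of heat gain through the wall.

Resistance network (inner→outer):
  R_copper = L/(kA) = 0.0183/(453·26.9) = 1.502×10^-6 K/W
  R_phenolic foam = L/(kA) = 0.0322/(0.0214·26.9) = 0.05594 K/W
  R_cork board = L/(kA) = 0.0567/(0.0449·26.9) = 0.04694 K/W
  R_gypsum board = L/(kA) = 0.167/(0.176·26.9) = 0.03527 K/W
ΣR = 1.502×10^-6 + 0.05594 + 0.04694 + 0.03527 = 0.1382 K/W
Q = ΔT/ΣR = (253.1 K − 300.6 K)/0.1382 = -344 W
(Negative Q ⇒ heat flows inward; heat gain = 344 W.)

Q = 344 W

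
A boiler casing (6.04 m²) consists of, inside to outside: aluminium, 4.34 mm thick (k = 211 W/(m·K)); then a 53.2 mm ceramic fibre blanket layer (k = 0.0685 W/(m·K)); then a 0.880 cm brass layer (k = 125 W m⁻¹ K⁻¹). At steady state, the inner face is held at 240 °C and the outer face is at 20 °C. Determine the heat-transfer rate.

Treat each layer as a resistance in series:
  R_aluminium = L/(kA) = 0.00434/(211·6.04) = 3.405×10^-6 K/W
  R_ceramic fibre blanket = L/(kA) = 0.0532/(0.0685·6.04) = 0.1286 K/W
  R_brass = L/(kA) = 0.00880/(125·6.04) = 1.166×10^-5 K/W
ΣR = 3.405×10^-6 + 0.1286 + 1.166×10^-5 = 0.1286 K/W
Q = ΔT/ΣR = (240 °C − 20 °C)/0.1286 = 1710 W

Q = 1710 W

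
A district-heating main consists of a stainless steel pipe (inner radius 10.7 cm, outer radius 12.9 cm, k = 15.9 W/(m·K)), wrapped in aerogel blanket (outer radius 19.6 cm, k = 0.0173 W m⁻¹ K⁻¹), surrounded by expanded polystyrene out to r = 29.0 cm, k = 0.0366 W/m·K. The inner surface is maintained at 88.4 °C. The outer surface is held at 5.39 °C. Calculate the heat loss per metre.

Treat each layer as a resistance in series:
  R'_stainless steel = ln(0.129/0.107)/(2πk) = 0.1870/(2π·15.9) = 0.001872 m·K/W
  R'_aerogel blanket = ln(0.196/0.129)/(2πk) = 0.4183/(2π·0.0173) = 3.848 m·K/W
  R'_expanded polystyrene = ln(0.290/0.196)/(2πk) = 0.3918/(2π·0.0366) = 1.704 m·K/W
ΣR = 0.001872 + 3.848 + 1.704 = 5.554 m·K/W
Q' = ΔT/ΣR = (88.4 °C − 5.39 °C)/5.554 = 14.9 W/m

Q' = 14.9 W/m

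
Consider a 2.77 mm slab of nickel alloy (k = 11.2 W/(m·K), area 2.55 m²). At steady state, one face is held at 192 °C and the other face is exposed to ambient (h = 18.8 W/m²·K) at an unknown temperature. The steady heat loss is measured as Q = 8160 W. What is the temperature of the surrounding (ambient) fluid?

Sum the resistances:
  R_nickel alloy = L/(kA) = 0.00277/(11.2·2.55) = 9.699×10^-5 K/W
  R_conv,out = 1/(hA) = 1/(18.8·2.55) = 0.02086 K/W
ΣR = 0.02096 K/W
ΔT = Q·ΣR = 8160 × 0.02096 = 171.0 K
Heat flows outward, so T_out = T_in − ΔT = 192 − 171.0 = 21.0 °C

T_out = 21.0 °C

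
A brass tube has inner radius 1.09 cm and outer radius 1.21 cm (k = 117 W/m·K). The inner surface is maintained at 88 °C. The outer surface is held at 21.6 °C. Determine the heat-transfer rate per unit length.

Q' = 2πk·ΔT/ln(r₂/r₁) = 2π × 117 × 66.4 / ln(0.0121/0.0109) = 4.67×10^5 W/m

Q' = 467 kW/m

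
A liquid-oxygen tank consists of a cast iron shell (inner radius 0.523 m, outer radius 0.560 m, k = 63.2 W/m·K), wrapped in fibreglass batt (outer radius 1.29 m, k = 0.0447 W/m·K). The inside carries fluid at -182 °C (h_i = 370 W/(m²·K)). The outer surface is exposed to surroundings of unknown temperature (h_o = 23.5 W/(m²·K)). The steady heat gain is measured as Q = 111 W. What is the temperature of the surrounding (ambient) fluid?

Sum the resistances:
  R_conv,in = 1/(4πr²h) = 1/(4π·0.523²·370) = 7.863×10^-4 K/W
  R_cast iron = (1/0.523 − 1/0.560)/(4πk) = 0.1263/(4π·63.2) = 1.591×10^-4 K/W
  R_fibreglass batt = (1/0.560 − 1/1.29)/(4πk) = 1.011/(4π·0.0447) = 1.799 K/W
  R_conv,out = 1/(4πr²h) = 1/(4π·1.29²·23.5) = 0.002035 K/W
ΣR = 1.802 K/W
ΔT = Q·ΣR = 111 × 1.802 = 200.0 K
Heat flows inward, so T_out = T_in + ΔT = -182 + 200.0 = 18.0 °C

T_out = 18.0 °C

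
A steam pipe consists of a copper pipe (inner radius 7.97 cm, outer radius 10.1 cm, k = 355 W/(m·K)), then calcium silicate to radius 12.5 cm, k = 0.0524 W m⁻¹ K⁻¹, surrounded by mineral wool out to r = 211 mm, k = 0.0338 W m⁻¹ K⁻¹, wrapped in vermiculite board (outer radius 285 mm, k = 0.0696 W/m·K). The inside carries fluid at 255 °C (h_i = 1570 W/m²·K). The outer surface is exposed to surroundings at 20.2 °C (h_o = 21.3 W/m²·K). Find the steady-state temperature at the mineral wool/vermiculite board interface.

T = 64.0 °C

Series thermal resistances, inner to outer:
  R'_conv,in = 1/(2πr h) = 1/(2π·0.0797·1570) = 0.001272 m·K/W
  R'_copper = ln(0.101/0.0797)/(2πk) = 0.2369/(2π·355) = 1.062×10^-4 m·K/W
  R'_calcium silicate = ln(0.125/0.101)/(2πk) = 0.2132/(2π·0.0524) = 0.6475 m·K/W
  R'_mineral wool = ln(0.211/0.125)/(2πk) = 0.5235/(2π·0.0338) = 2.465 m·K/W
  R'_vermiculite board = ln(0.285/0.211)/(2πk) = 0.3006/(2π·0.0696) = 0.6875 m·K/W
  R'_conv,out = 1/(2πr h) = 1/(2π·0.285·21.3) = 0.02622 m·K/W
ΣR = 0.001272 + 1.062×10^-4 + 0.6475 + 2.465 + 0.6875 + 0.02622 = 3.828 m·K/W
Q' = ΔT/ΣR = (255 °C − 20.2 °C)/3.828 = 61.34 W/m
From the inner boundary to the mineral wool/vermiculite board interface, ΣR_partial = 3.114 m·K/W.
T_interface = T_in − Q'·ΣR_partial = 255 °C − (61.34)(3.114) = 64.0 °C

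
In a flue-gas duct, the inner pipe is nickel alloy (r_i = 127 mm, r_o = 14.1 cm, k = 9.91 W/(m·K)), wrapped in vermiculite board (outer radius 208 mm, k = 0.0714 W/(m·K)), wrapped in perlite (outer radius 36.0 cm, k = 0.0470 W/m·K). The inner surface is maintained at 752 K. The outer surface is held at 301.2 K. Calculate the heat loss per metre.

Treat each layer as a resistance in series:
  R'_nickel alloy = ln(0.141/0.127)/(2πk) = 0.1046/(2π·9.91) = 0.001679 m·K/W
  R'_vermiculite board = ln(0.208/0.141)/(2πk) = 0.3888/(2π·0.0714) = 0.8666 m·K/W
  R'_perlite = ln(0.360/0.208)/(2πk) = 0.5486/(2π·0.0470) = 1.858 m·K/W
ΣR = 0.001679 + 0.8666 + 1.858 = 2.726 m·K/W
Q' = ΔT/ΣR = (752 K − 301.2 K)/2.726 = 165 W/m

Q' = 165 W/m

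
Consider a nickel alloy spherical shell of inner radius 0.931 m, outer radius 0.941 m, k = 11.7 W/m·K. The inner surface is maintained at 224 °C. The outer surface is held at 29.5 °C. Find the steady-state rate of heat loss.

Q = 2.51×10^6 W

Q = 4πk·ΔT/(1/r₁ − 1/r₂) = 4π × 11.7 × 194.5 / (1/0.931 − 1/0.941) = 2.51×10^6 W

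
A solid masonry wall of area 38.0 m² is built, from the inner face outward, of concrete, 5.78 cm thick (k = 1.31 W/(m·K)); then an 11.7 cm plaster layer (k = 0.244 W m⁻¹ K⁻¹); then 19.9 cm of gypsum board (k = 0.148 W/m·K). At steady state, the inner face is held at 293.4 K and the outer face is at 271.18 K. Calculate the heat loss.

Resistance network (inner→outer):
  R_concrete = L/(kA) = 0.0578/(1.31·38.0) = 0.001161 K/W
  R_plaster = L/(kA) = 0.117/(0.244·38.0) = 0.01262 K/W
  R_gypsum board = L/(kA) = 0.199/(0.148·38.0) = 0.03538 K/W
ΣR = 0.001161 + 0.01262 + 0.03538 = 0.04916 K/W
Q = ΔT/ΣR = (293.4 K − 271.18 K)/0.04916 = 452 W

Q = 452 W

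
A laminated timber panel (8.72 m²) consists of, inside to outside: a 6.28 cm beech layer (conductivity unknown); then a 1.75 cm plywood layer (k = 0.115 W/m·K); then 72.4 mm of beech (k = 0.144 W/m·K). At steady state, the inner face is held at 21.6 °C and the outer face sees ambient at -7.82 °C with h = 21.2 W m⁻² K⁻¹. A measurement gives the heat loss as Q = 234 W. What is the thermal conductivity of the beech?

k = 0.159 W/m·K

ΣR = ΔT/Q = |21.6 − -7.82|/234 = 0.1257 K/W
Known resistances:
  R_plywood = L/(kA) = 0.0175/(0.115·8.72) = 0.01745 K/W
  R_beech = L/(kA) = 0.0724/(0.144·8.72) = 0.05766 K/W
  R_conv,out = 1/(hA) = 1/(21.2·8.72) = 0.005409 K/W
R_beech = ΣR − ΣR_known = 0.1257 − 0.08052 = 0.04518 K/W
L/(kA) = 0.04518 ⇒ k = 0.0628/(0.04518·8.72) = 0.159 W/m·K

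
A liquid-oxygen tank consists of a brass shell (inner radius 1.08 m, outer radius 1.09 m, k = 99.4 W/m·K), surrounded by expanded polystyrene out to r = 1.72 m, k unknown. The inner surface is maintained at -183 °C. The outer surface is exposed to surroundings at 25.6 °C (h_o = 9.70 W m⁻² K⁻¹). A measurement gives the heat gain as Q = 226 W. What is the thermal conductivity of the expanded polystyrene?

k = 0.0291 W/m·K

ΣR = ΔT/Q = |-183 − 25.6|/226 = 0.9230 K/W
Known resistances:
  R_brass = (1/1.08 − 1/1.09)/(4πk) = 0.008495/(4π·99.4) = 6.801×10^-6 K/W
  R_conv,out = 1/(4πr²h) = 1/(4π·1.72²·9.70) = 0.002773 K/W
R_expanded polystyrene = ΣR − ΣR_known = 0.9230 − 0.002780 = 0.9202 K/W
(1/r₁−1/r₂)/(4πk) = 0.9202 ⇒ k = 0.3360/(4π·0.9202) = 0.0291 W/m·K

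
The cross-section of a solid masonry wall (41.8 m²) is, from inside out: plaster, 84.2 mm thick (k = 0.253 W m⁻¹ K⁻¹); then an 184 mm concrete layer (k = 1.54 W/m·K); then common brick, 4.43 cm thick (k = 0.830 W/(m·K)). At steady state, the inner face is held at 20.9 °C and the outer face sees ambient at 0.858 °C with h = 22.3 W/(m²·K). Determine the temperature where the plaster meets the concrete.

T = 8.78 °C

Resistance network (inner→outer):
  R_plaster = L/(kA) = 0.0842/(0.253·41.8) = 0.007962 K/W
  R_concrete = L/(kA) = 0.184/(1.54·41.8) = 0.002858 K/W
  R_common brick = L/(kA) = 0.0443/(0.830·41.8) = 0.001277 K/W
  R_conv,out = 1/(hA) = 1/(22.3·41.8) = 0.001073 K/W
ΣR = 0.007962 + 0.002858 + 0.001277 + 0.001073 = 0.01317 K/W
Q = ΔT/ΣR = (20.9 °C − 0.858 °C)/0.01317 = 1522 W
From the inner boundary to the plaster/concrete interface, ΣR_partial = 0.007962 K/W.
T_interface = T_in − Q·ΣR_partial = 20.9 °C − (1522)(0.007962) = 8.78 °C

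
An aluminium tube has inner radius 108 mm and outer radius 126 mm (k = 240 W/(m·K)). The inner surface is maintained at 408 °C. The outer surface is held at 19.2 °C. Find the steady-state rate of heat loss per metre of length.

Q' = 3800 kW/m

Q' = 2πk·ΔT/ln(r₂/r₁) = 2π × 240 × 388.8 / ln(0.126/0.108) = 3.80×10^6 W/m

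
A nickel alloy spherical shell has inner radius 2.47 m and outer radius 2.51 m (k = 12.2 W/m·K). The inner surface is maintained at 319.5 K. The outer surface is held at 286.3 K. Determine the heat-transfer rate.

Q = 789 kW

Q = 4πk·ΔT/(1/r₁ − 1/r₂) = 4π × 12.2 × 33.2 / (1/2.47 − 1/2.51) = 7.89×10^5 W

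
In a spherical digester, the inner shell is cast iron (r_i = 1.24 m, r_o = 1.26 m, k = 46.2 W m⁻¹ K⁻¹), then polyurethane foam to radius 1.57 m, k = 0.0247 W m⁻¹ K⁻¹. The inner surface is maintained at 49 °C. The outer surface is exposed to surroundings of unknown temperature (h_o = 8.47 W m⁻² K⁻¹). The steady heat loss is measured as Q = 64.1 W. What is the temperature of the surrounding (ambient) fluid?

T_out = 16.4 °C

Series resistances:
  R_cast iron = (1/1.24 − 1/1.26)/(4πk) = 0.01280/(4π·46.2) = 2.205×10^-5 K/W
  R_polyurethane foam = (1/1.26 − 1/1.57)/(4πk) = 0.1567/(4π·0.0247) = 0.5049 K/W
  R_conv,out = 1/(4πr²h) = 1/(4π·1.57²·8.47) = 0.003812 K/W
ΣR = 0.5087 K/W
ΔT = Q·ΣR = 64.1 × 0.5087 = 32.61 K
Heat flows outward, so T_out = T_in − ΔT = 49 − 32.61 = 16.4 °C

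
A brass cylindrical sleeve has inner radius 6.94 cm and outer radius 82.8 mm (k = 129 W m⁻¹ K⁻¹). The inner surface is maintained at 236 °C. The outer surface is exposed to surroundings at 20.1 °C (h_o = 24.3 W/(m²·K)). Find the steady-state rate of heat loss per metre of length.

Series thermal resistances, inner to outer:
  R'_brass = ln(0.0828/0.0694)/(2πk) = 0.1765/(2π·129) = 2.178×10^-4 m·K/W
  R'_conv,out = 1/(2πr h) = 1/(2π·0.0828·24.3) = 0.07910 m·K/W
ΣR = 2.178×10^-4 + 0.07910 = 0.07932 m·K/W
Q' = ΔT/ΣR = (236 °C − 20.1 °C)/0.07932 = 2720 W/m

Q' = 2720 W/m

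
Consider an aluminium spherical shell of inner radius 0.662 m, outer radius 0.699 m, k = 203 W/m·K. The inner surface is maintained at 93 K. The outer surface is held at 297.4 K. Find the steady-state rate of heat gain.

Q = 6520 kW

Q = 4πk·ΔT/(1/r₁ − 1/r₂) = 4π × 203 × 204.4 / (1/0.662 − 1/0.699) = 6.52×10^6 W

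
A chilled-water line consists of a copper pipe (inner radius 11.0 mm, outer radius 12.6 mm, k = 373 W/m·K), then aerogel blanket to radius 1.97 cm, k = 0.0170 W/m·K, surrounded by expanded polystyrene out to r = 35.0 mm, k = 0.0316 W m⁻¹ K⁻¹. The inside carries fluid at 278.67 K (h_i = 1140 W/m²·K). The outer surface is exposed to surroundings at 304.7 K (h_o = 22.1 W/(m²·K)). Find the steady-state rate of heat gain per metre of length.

Q' = 3.57 W/m

Treat each layer as a resistance in series:
  R'_conv,in = 1/(2πr h) = 1/(2π·0.0110·1140) = 0.01269 m·K/W
  R'_copper = ln(0.0126/0.0110)/(2πk) = 0.1358/(2π·373) = 5.795×10^-5 m·K/W
  R'_aerogel blanket = ln(0.0197/0.0126)/(2πk) = 0.4469/(2π·0.0170) = 4.184 m·K/W
  R'_expanded polystyrene = ln(0.0350/0.0197)/(2πk) = 0.5747/(2π·0.0316) = 2.895 m·K/W
  R'_conv,out = 1/(2πr h) = 1/(2π·0.0350·22.1) = 0.2058 m·K/W
ΣR = 0.01269 + 5.795×10^-5 + 4.184 + 2.895 + 0.2058 = 7.298 m·K/W
Q' = ΔT/ΣR = (278.67 K − 304.7 K)/7.298 = -3.57 W/m
(Negative Q' ⇒ heat flows inward; heat gain = 3.57 W/m.)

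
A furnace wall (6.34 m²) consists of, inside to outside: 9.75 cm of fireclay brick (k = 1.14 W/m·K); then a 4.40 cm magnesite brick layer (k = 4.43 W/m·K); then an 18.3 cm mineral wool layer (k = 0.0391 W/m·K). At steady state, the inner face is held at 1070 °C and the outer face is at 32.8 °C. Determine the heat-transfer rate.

Series thermal resistances, inner to outer:
  R_fireclay brick = L/(kA) = 0.0975/(1.14·6.34) = 0.01349 K/W
  R_magnesite brick = L/(kA) = 0.0440/(4.43·6.34) = 0.001567 K/W
  R_mineral wool = L/(kA) = 0.183/(0.0391·6.34) = 0.7382 K/W
ΣR = 0.01349 + 0.001567 + 0.7382 = 0.7533 K/W
Q = ΔT/ΣR = (1070 °C − 32.8 °C)/0.7533 = 1380 W

Q = 1380 W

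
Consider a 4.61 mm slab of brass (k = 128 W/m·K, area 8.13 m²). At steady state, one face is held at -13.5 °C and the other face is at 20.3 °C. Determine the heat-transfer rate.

Q = 7630 kW

Q = kA·ΔT/L = 128 × 8.13 × |-13.5 °C − 20.3 °C| / 0.00461 = 7.63×10^6 W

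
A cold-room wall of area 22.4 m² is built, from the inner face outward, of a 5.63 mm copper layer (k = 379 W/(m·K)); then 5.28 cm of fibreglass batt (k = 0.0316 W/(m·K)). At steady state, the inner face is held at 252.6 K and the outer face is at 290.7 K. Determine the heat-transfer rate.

Resistance network (inner→outer):
  R_copper = L/(kA) = 0.00563/(379·22.4) = 6.632×10^-7 K/W
  R_fibreglass batt = L/(kA) = 0.0528/(0.0316·22.4) = 0.07459 K/W
ΣR = 6.632×10^-7 + 0.07459 = 0.07459 K/W
Q = ΔT/ΣR = (252.6 K − 290.7 K)/0.07459 = -511 W
(Negative Q ⇒ heat flows inward; heat gain = 511 W.)

Q = 511 W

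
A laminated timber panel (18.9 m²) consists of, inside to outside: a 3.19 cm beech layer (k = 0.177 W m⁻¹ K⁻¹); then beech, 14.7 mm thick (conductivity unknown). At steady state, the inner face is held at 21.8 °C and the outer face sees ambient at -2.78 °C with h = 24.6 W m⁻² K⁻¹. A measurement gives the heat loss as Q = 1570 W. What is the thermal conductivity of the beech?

ΣR = ΔT/Q = |21.8 − -2.78|/1570 = 0.01566 K/W
Known resistances:
  R_beech = L/(kA) = 0.0319/(0.177·18.9) = 0.009536 K/W
  R_conv,out = 1/(hA) = 1/(24.6·18.9) = 0.002151 K/W
R_beech = ΣR − ΣR_known = 0.01566 − 0.01169 = 0.003970 K/W
L/(kA) = 0.003970 ⇒ k = 0.0147/(0.003970·18.9) = 0.196 W/m·K

k = 0.196 W/m·K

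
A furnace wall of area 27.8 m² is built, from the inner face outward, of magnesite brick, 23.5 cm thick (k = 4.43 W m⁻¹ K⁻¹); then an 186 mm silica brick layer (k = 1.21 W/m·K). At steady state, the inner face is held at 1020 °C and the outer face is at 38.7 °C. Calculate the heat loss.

Q = 1.32×10^5 W

Resistance network (inner→outer):
  R_magnesite brick = L/(kA) = 0.235/(4.43·27.8) = 0.001908 K/W
  R_silica brick = L/(kA) = 0.186/(1.21·27.8) = 0.005529 K/W
ΣR = 0.001908 + 0.005529 = 0.007437 K/W
Q = ΔT/ΣR = (1020 °C − 38.7 °C)/0.007437 = 1.32×10^5 W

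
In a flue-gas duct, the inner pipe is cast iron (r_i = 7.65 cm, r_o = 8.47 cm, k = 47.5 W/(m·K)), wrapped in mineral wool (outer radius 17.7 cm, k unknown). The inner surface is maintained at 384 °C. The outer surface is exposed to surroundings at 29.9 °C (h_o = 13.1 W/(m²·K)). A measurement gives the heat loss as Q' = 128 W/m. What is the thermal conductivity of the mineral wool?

k = 0.0435 W/m·K

ΣR = ΔT/Q' = |384 − 29.9|/128 = 2.766 m·K/W
Known resistances:
  R'_cast iron = ln(0.0847/0.0765)/(2πk) = 0.1018/(2π·47.5) = 3.412×10^-4 m·K/W
  R'_conv,out = 1/(2πr h) = 1/(2π·0.177·13.1) = 0.06864 m·K/W
R_mineral wool = ΣR − ΣR_known = 2.766 − 0.06898 = 2.697 m·K/W
ln(r₂/r₁)/(2πk) = 2.697 ⇒ k = 0.7370/(2π·2.697) = 0.0435 W/m·K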